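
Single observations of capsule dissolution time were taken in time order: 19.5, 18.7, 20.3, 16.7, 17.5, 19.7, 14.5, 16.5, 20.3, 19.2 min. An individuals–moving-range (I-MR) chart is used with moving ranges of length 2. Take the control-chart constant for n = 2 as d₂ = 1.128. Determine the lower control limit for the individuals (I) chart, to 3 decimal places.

12.055

X̄ = (19.5 + 18.7 + 20.3 + 16.7 + 17.5 + 19.7 + 14.5 + 16.5 + 20.3 + 19.2) / 10 = 18.2900
Moving ranges: 0.8, 1.6, 3.6, 0.8, 2.2, 5.2, 2.0, 3.8, 1.1; M̄R̄ = 21.1000 / 9 = 2.3444
LCL = X̄ − 3·M̄R̄/d₂ = 18.2900 − 3 × 2.3444 / 1.128 = 12.0548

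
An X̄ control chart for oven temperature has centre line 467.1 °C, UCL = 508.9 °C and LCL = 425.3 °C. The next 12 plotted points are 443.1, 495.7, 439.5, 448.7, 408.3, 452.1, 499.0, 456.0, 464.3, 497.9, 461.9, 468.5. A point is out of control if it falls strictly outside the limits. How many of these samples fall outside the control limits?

1

Compare each point to [425.3, 508.9]: sample 5 = 408.3 < LCL.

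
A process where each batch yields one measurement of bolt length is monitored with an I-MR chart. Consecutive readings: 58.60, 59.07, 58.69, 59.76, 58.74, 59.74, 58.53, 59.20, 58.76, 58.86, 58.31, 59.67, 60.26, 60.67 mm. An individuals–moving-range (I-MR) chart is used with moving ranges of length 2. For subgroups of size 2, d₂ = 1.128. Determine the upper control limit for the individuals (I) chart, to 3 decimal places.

X̄ = (58.60 + 59.07 + 58.69 + 59.76 + 58.74 + 59.74 + 58.53 + 59.20 + 58.76 + 58.86 + 58.31 + 59.67 + 60.26 + 60.67) / 14 = 59.2043
Moving ranges: 0.47, 0.38, 1.07, 1.02, 1.00, 1.21, 0.67, 0.44, 0.10, 0.55, 1.36, 0.59, 0.41; M̄R̄ = 9.2700 / 13 = 0.7131
UCL = X̄ + 3·M̄R̄/d₂ = 59.2043 + 3 × 0.7131 / 1.128 = 61.1008

61.101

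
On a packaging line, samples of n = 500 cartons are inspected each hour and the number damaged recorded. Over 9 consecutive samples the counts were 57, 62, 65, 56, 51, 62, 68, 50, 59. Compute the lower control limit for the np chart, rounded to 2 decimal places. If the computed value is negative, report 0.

37.27

p̄ = Σdᵢ / (k·n) = 530 / (9 × 500) = 0.11778
LCL = np̄ − 3·√(np̄(1−p̄)) = 58.8889 − 3 × 7.2078 = 37.2653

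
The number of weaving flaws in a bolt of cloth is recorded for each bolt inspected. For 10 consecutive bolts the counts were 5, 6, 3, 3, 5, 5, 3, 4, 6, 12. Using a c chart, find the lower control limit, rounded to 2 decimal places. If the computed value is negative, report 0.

0.00

c̄ = (5 + 6 + 3 + 3 + 5 + 5 + 3 + 4 + 6 + 12) / 10 = 52 / 10 = 5.2000
LCL = c̄ − 3√c̄ = 5.2000 − 3 × 2.2804 = -1.6411 → 0 (cannot be negative)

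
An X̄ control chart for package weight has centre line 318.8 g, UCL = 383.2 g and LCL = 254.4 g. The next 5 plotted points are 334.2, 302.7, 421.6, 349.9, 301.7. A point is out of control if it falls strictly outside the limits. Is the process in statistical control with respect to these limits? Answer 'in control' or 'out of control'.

Compare each point to [254.4, 383.2]: sample 3 = 421.6 > UCL.

out of control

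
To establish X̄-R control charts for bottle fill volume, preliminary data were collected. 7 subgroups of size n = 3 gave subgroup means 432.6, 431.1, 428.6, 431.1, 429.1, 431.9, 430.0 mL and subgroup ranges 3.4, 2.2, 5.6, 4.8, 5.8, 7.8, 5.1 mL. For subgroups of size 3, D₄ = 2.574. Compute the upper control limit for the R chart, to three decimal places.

12.760

R̄ = (3.4 + 2.2 + 5.6 + 4.8 + 5.8 + 7.8 + 5.1) / 7 = 34.7000 / 7 = 4.9571
UCL_R = D₄·R̄ = 2.574 × 4.9571 = 12.7597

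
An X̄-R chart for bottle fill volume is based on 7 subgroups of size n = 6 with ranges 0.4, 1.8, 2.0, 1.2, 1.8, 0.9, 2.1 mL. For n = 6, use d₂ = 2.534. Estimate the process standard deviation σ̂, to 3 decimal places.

0.575

R̄ = (0.4 + 1.8 + 2.0 + 1.2 + 1.8 + 0.9 + 2.1) / 7 = 1.4571
σ̂ = R̄ / d₂ = 1.4571 / 2.534 = 0.5750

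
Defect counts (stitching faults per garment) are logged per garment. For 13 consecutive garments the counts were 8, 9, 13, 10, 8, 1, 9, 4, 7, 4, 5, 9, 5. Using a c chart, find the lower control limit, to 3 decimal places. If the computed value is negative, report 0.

0.000

c̄ = (8 + 9 + 13 + 10 + 8 + 1 + 9 + 4 + 7 + 4 + 5 + 9 + 5) / 13 = 92 / 13 = 7.0769
LCL = c̄ − 3√c̄ = 7.0769 − 3 × 2.6602 = -0.9038 → 0 (cannot be negative)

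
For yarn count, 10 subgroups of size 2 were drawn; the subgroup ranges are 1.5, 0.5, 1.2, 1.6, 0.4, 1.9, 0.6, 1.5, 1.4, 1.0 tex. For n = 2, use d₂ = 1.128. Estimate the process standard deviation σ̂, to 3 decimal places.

1.028

R̄ = (1.5 + 0.5 + 1.2 + 1.6 + 0.4 + 1.9 + 0.6 + 1.5 + 1.4 + 1.0) / 10 = 1.1600
σ̂ = R̄ / d₂ = 1.1600 / 1.128 = 1.0284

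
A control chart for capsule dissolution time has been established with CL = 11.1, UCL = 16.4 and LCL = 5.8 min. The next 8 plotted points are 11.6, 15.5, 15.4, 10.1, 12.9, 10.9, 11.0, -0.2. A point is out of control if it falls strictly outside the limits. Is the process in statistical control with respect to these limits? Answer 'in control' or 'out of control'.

out of control

Compare each point to [5.8, 16.4]: sample 8 = -0.2 < LCL.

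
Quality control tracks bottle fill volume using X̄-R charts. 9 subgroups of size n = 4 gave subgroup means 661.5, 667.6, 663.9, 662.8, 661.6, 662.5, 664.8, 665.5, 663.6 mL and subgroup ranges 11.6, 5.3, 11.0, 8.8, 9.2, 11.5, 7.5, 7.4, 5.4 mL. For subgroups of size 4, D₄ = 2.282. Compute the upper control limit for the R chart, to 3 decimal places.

19.701

R̄ = (11.6 + 5.3 + 11.0 + 8.8 + 9.2 + 11.5 + 7.5 + 7.4 + 5.4) / 9 = 77.7000 / 9 = 8.6333
UCL_R = D₄·R̄ = 2.282 × 8.6333 = 19.7013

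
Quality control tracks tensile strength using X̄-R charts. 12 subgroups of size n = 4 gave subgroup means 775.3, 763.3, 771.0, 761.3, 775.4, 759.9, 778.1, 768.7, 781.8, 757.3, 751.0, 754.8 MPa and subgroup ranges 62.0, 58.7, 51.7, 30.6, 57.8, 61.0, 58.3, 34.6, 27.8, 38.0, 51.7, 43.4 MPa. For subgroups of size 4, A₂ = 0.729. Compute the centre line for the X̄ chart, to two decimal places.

X̄̄ = (775.3 + 763.3 + 771.0 + 761.3 + 775.4 + 759.9 + 778.1 + 768.7 + 781.8 + 757.3 + 751.0 + 754.8) / 12 = 9197.9000 / 12 = 766.4917
CL = X̄̄ = 766.4917

766.49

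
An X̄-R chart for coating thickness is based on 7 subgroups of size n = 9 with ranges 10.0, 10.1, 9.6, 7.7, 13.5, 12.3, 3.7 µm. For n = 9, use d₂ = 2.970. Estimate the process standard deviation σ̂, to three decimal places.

R̄ = (10.0 + 10.1 + 9.6 + 7.7 + 13.5 + 12.3 + 3.7) / 7 = 9.5571
σ̂ = R̄ / d₂ = 9.5571 / 2.970 = 3.2179

3.218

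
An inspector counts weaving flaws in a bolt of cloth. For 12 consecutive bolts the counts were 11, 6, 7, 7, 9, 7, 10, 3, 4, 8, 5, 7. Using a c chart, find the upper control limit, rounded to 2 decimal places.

14.94

c̄ = (11 + 6 + 7 + 7 + 9 + 7 + 10 + 3 + 4 + 8 + 5 + 7) / 12 = 84 / 12 = 7.0000
UCL = c̄ + 3√c̄ = 7.0000 + 3 × √7.0000 = 7.0000 + 3 × 2.6458 = 14.9373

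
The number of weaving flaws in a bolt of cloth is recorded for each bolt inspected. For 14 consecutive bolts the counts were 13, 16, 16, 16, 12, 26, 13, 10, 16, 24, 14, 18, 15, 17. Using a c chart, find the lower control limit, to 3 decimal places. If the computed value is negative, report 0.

c̄ = (13 + 16 + 16 + 16 + 12 + 26 + 13 + 10 + 16 + 24 + 14 + 18 + 15 + 17) / 14 = 226 / 14 = 16.1429
LCL = c̄ − 3√c̄ = 16.1429 − 3 × 4.0178 = 4.0894

4.089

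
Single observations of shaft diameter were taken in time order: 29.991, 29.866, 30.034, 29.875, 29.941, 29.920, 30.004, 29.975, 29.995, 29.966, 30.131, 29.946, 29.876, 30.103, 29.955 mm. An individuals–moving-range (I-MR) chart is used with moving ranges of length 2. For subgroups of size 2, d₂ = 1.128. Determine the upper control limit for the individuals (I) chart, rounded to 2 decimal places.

X̄ = (29.991 + 29.866 + 30.034 + 29.875 + 29.941 + 29.920 + 30.004 + 29.975 + 29.995 + 29.966 + 30.131 + 29.946 + 29.876 + 30.103 + 29.955) / 15 = 29.9719
Moving ranges: 0.125, 0.168, 0.159, 0.066, 0.021, 0.084, 0.029, 0.020, 0.029, 0.165, 0.185, 0.070, 0.227, 0.148; M̄R̄ = 1.4960 / 14 = 0.1069
UCL = X̄ + 3·M̄R̄/d₂ = 29.9719 + 3 × 0.1069 / 1.128 = 30.2561

30.26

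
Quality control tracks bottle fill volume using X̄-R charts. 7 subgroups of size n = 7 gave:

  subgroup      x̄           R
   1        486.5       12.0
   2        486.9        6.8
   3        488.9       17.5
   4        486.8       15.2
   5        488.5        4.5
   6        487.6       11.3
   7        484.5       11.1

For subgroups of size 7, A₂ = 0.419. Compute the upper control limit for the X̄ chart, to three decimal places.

X̄̄ = (486.5 + 486.9 + 488.9 + 486.8 + 488.5 + 487.6 + 484.5) / 7 = 3409.7000 / 7 = 487.1000
R̄ = (12.0 + 6.8 + 17.5 + 15.2 + 4.5 + 11.3 + 11.1) / 7 = 78.4000 / 7 = 11.2000
UCL = X̄̄ + A₂·R̄ = 487.1000 + 0.419 × 11.2000 = 491.7928

491.793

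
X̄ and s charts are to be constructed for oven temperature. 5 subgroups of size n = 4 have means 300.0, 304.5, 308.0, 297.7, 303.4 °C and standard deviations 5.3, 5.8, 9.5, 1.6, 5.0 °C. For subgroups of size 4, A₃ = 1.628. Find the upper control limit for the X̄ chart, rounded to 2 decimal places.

311.58

X̄̄ = (300.0 + 304.5 + 308.0 + 297.7 + 303.4) / 5 = 302.7200
s̄ = (5.3 + 5.8 + 9.5 + 1.6 + 5.0) / 5 = 5.4400
UCL = X̄̄ + A₃·s̄ = 302.7200 + 1.628 × 5.4400 = 311.5763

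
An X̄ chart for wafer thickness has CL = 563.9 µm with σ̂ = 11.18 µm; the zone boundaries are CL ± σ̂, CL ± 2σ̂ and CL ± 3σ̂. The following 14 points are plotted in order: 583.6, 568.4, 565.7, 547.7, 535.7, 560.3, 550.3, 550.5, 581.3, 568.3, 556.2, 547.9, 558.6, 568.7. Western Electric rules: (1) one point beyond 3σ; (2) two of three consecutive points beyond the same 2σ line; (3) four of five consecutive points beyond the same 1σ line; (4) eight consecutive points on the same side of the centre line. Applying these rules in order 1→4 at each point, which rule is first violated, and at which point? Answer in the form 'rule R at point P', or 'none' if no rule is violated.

Zone of each point (C = within 1σ̂, B = 1σ̂–2σ̂, A = 2σ̂–3σ̂, * = beyond 3σ̂; sign = side of CL): 1:+B, 2:+C, 3:+C, 4:-B, 5:-A, 6:-C, 7:-B, 8:-B, 9:+B, 10:+C, 11:-C, 12:-B, 13:-C, 14:+C
Rule 3 (four of five consecutive points beyond the same 1σ limit) is satisfied at point 8.

rule 3 at point 8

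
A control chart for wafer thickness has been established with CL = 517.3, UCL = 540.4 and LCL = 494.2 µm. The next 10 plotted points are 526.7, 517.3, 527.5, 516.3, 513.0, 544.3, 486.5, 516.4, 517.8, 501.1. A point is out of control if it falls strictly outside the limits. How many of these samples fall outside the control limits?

Compare each point to [494.2, 540.4]: sample 6 = 544.3 > UCL; sample 7 = 486.5 < LCL.

2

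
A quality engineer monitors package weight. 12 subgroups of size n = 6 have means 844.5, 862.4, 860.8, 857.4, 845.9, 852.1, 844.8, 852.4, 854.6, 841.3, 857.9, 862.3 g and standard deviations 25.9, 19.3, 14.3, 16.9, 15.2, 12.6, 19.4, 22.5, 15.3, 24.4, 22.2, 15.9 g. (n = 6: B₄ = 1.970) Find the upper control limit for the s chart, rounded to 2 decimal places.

s̄ = (25.9 + 19.3 + 14.3 + 16.9 + 15.2 + 12.6 + 19.4 + 22.5 + 15.3 + 24.4 + 22.2 + 15.9) / 12 = 18.6583
UCL_s = B₄·s̄ = 1.970 × 18.6583 = 36.7569

36.76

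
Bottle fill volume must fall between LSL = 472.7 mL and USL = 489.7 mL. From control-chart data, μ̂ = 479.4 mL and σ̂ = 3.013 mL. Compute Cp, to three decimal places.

0.940

Cp = (USL − LSL) / (6σ̂) = (489.7 − 472.7) / (6 × 3.013) = 17.0000 / 18.0780 = 0.9404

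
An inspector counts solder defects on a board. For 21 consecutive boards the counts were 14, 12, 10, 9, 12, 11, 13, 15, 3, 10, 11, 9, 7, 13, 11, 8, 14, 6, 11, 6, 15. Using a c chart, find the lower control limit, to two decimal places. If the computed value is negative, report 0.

0.77

c̄ = (14 + 12 + 10 + 9 + 12 + 11 + 13 + 15 + 3 + 10 + 11 + 9 + 7 + 13 + 11 + 8 + 14 + 6 + 11 + 6 + 15) / 21 = 220 / 21 = 10.4762
LCL = c̄ − 3√c̄ = 10.4762 − 3 × 3.2367 = 0.7661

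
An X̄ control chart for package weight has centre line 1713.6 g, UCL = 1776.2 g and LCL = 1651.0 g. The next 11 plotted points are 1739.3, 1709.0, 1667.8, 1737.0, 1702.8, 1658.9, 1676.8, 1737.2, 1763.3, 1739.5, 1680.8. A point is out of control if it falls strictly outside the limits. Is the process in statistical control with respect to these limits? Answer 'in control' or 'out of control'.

in control

All 11 points lie within [1651.0, 1776.2].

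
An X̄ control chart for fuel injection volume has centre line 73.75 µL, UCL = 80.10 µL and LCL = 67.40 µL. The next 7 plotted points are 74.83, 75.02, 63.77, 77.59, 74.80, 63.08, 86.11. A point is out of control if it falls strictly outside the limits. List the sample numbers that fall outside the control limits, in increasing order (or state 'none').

3, 6, 7

Compare each point to [67.40, 80.10]: sample 3 = 63.77 < LCL; sample 6 = 63.08 < LCL; sample 7 = 86.11 > UCL.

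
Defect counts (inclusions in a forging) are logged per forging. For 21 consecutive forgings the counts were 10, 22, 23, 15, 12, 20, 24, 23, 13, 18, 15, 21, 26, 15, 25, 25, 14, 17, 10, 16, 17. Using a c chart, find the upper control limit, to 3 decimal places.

c̄ = (10 + 22 + 23 + 15 + 12 + 20 + 24 + 23 + 13 + 18 + 15 + 21 + 26 + 15 + 25 + 25 + 14 + 17 + 10 + 16 + 17) / 21 = 381 / 21 = 18.1429
UCL = c̄ + 3√c̄ = 18.1429 + 3 × √18.1429 = 18.1429 + 3 × 4.2594 = 30.9212

30.921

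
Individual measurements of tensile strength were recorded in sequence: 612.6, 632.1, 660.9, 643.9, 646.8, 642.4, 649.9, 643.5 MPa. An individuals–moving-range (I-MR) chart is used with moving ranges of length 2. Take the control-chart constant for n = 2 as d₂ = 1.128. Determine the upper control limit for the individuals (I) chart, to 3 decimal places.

X̄ = (612.6 + 632.1 + 660.9 + 643.9 + 646.8 + 642.4 + 649.9 + 643.5) / 8 = 641.5125
Moving ranges: 19.5, 28.8, 17.0, 2.9, 4.4, 7.5, 6.4; M̄R̄ = 86.5000 / 7 = 12.3571
UCL = X̄ + 3·M̄R̄/d₂ = 641.5125 + 3 × 12.3571 / 1.128 = 674.3772

674.377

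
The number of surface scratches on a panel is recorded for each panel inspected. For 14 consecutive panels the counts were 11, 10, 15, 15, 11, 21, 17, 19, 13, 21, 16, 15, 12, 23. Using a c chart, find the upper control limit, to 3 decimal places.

c̄ = (11 + 10 + 15 + 15 + 11 + 21 + 17 + 19 + 13 + 21 + 16 + 15 + 12 + 23) / 14 = 219 / 14 = 15.6429
UCL = c̄ + 3√c̄ = 15.6429 + 3 × √15.6429 = 15.6429 + 3 × 3.9551 = 27.5082

27.508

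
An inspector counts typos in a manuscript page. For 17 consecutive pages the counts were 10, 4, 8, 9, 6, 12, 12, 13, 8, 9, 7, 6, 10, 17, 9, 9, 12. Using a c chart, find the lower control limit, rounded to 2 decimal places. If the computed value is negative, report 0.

c̄ = (10 + 4 + 8 + 9 + 6 + 12 + 12 + 13 + 8 + 9 + 7 + 6 + 10 + 17 + 9 + 9 + 12) / 17 = 161 / 17 = 9.4706
LCL = c̄ − 3√c̄ = 9.4706 − 3 × 3.0774 = 0.2383

0.24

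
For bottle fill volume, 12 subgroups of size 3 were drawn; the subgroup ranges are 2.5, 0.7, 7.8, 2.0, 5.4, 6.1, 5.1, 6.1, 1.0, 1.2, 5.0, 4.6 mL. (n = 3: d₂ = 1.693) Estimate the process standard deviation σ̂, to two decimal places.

2.34

R̄ = (2.5 + 0.7 + 7.8 + 2.0 + 5.4 + 6.1 + 5.1 + 6.1 + 1.0 + 1.2 + 5.0 + 4.6) / 12 = 3.9583
σ̂ = R̄ / d₂ = 3.9583 / 1.693 = 2.3381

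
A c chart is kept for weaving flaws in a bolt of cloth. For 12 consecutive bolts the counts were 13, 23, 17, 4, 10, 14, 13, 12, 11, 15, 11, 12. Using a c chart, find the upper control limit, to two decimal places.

c̄ = (13 + 23 + 17 + 4 + 10 + 14 + 13 + 12 + 11 + 15 + 11 + 12) / 12 = 155 / 12 = 12.9167
UCL = c̄ + 3√c̄ = 12.9167 + 3 × √12.9167 = 12.9167 + 3 × 3.5940 = 23.6986

23.70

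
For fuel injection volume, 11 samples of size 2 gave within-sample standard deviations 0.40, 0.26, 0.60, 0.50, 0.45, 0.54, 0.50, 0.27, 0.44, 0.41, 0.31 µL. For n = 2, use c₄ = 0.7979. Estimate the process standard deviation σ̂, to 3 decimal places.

s̄ = (0.40 + 0.26 + 0.60 + 0.50 + 0.45 + 0.54 + 0.50 + 0.27 + 0.44 + 0.41 + 0.31) / 11 = 0.4255
σ̂ = s̄ / c₄ = 0.4255 / 0.7979 = 0.5332

0.533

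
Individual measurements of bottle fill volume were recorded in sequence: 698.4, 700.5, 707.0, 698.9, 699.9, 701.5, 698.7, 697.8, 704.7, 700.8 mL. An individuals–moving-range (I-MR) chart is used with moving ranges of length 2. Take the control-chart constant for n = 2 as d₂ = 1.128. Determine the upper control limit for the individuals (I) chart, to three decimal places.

X̄ = (698.4 + 700.5 + 707.0 + 698.9 + 699.9 + 701.5 + 698.7 + 697.8 + 704.7 + 700.8) / 10 = 700.8200
Moving ranges: 2.1, 6.5, 8.1, 1.0, 1.6, 2.8, 0.9, 6.9, 3.9; M̄R̄ = 33.8000 / 9 = 3.7556
UCL = X̄ + 3·M̄R̄/d₂ = 700.8200 + 3 × 3.7556 / 1.128 = 710.8082

710.808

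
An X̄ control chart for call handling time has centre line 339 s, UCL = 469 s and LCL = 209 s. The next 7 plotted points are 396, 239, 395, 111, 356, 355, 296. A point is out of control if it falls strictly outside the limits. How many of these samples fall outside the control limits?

Compare each point to [209, 469]: sample 4 = 111 < LCL.

1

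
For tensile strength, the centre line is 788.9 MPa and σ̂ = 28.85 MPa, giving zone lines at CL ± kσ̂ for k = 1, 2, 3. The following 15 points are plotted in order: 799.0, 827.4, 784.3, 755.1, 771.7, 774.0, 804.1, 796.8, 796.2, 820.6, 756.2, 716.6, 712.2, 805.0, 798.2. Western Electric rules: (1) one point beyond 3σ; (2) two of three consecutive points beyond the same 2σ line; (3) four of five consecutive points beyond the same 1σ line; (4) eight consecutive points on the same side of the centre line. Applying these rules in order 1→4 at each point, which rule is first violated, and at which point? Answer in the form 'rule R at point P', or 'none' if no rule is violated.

rule 2 at point 13

Zone of each point (C = within 1σ̂, B = 1σ̂–2σ̂, A = 2σ̂–3σ̂, * = beyond 3σ̂; sign = side of CL): 1:+C, 2:+B, 3:-C, 4:-B, 5:-C, 6:-C, 7:+C, 8:+C, 9:+C, 10:+B, 11:-B, 12:-A, 13:-A, 14:+C, 15:+C
Rule 2 (two of three consecutive points beyond the same 2σ limit) is satisfied at point 13.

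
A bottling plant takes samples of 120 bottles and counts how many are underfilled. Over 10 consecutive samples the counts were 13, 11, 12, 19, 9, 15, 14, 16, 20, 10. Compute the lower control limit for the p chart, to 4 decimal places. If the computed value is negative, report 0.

p̄ = Σdᵢ / (k·n) = 139 / (10 × 120) = 0.11583
LCL = p̄ − 3·√(p̄(1−p̄)/n) = 0.11583 − 3 × 0.02921 = 0.02819

0.0282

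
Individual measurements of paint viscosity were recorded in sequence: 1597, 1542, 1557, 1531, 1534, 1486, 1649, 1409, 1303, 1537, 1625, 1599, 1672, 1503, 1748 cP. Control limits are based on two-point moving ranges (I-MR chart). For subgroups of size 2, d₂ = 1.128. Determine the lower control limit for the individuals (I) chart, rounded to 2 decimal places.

X̄ = (1597 + 1542 + 1557 + 1531 + 1534 + 1486 + 1649 + 1409 + 1303 + 1537 + 1625 + 1599 + 1672 + 1503 + 1748) / 15 = 1552.8000
Moving ranges: 55, 15, 26, 3, 48, 163, 240, 106, 234, 88, 26, 73, 169, 245; M̄R̄ = 1491.0000 / 14 = 106.5000
LCL = X̄ − 3·M̄R̄/d₂ = 1552.8000 − 3 × 106.5000 / 1.128 = 1269.5553

1269.56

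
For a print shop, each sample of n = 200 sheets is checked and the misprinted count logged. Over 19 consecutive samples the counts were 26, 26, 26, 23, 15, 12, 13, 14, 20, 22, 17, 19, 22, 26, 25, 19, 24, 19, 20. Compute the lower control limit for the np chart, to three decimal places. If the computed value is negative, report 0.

7.575

p̄ = Σdᵢ / (k·n) = 388 / (19 × 200) = 0.10211
LCL = np̄ − 3·√(np̄(1−p̄)) = 20.4211 − 3 × 4.2821 = 7.5749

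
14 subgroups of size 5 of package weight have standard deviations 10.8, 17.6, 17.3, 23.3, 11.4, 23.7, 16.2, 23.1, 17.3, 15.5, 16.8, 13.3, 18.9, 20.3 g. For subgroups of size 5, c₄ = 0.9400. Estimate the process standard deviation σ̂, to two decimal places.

18.66

s̄ = (10.8 + 17.6 + 17.3 + 23.3 + 11.4 + 23.7 + 16.2 + 23.1 + 17.3 + 15.5 + 16.8 + 13.3 + 18.9 + 20.3) / 14 = 17.5357
σ̂ = s̄ / c₄ = 17.5357 / 0.9400 = 18.6550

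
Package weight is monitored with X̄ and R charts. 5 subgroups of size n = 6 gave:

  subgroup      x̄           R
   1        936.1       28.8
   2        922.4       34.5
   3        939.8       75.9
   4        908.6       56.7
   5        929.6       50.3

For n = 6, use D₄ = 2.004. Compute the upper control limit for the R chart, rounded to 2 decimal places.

R̄ = (28.8 + 34.5 + 75.9 + 56.7 + 50.3) / 5 = 246.2000 / 5 = 49.2400
UCL_R = D₄·R̄ = 2.004 × 49.2400 = 98.6770

98.68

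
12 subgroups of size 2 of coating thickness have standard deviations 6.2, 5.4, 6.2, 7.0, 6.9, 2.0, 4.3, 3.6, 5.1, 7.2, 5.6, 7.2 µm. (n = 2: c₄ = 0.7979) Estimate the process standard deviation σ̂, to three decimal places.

s̄ = (6.2 + 5.4 + 6.2 + 7.0 + 6.9 + 2.0 + 4.3 + 3.6 + 5.1 + 7.2 + 5.6 + 7.2) / 12 = 5.5583
σ̂ = s̄ / c₄ = 5.5583 / 0.7979 = 6.9662

6.966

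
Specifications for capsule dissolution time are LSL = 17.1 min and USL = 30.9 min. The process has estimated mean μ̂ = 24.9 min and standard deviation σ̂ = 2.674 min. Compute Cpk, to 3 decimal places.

0.748

Cpu = (USL − μ̂) / (3σ̂) = (30.9 − 24.9) / (3 × 2.674) = 0.7479; Cpl = (μ̂ − LSL) / (3σ̂) = (24.9 − 17.1) / (3 × 2.674) = 0.9723; Cpk = min(Cpu, Cpl) = 0.7479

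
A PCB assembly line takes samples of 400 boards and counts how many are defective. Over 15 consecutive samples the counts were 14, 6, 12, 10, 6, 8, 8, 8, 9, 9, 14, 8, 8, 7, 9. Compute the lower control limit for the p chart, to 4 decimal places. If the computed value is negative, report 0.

p̄ = Σdᵢ / (k·n) = 136 / (15 × 400) = 0.02267
LCL = p̄ − 3·√(p̄(1−p̄)/n) = 0.02267 − 3 × 0.00744 = 0.00034

0.0003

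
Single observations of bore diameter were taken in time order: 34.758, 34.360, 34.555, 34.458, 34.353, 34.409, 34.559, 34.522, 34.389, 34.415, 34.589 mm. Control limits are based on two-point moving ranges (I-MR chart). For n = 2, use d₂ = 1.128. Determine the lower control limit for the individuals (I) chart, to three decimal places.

34.123

X̄ = (34.758 + 34.360 + 34.555 + 34.458 + 34.353 + 34.409 + 34.559 + 34.522 + 34.389 + 34.415 + 34.589) / 11 = 34.4879
Moving ranges: 0.398, 0.195, 0.097, 0.105, 0.056, 0.150, 0.037, 0.133, 0.026, 0.174; M̄R̄ = 1.3710 / 10 = 0.1371
LCL = X̄ − 3·M̄R̄/d₂ = 34.4879 − 3 × 0.1371 / 1.128 = 34.1233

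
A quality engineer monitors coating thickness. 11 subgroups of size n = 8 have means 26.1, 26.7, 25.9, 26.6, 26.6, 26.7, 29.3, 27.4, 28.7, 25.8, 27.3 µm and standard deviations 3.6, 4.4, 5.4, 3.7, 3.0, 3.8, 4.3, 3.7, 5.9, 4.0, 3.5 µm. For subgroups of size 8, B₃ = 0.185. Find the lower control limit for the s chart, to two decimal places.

0.76

s̄ = (3.6 + 4.4 + 5.4 + 3.7 + 3.0 + 3.8 + 4.3 + 3.7 + 5.9 + 4.0 + 3.5) / 11 = 4.1182
LCL_s = B₃·s̄ = 0.185 × 4.1182 = 0.7619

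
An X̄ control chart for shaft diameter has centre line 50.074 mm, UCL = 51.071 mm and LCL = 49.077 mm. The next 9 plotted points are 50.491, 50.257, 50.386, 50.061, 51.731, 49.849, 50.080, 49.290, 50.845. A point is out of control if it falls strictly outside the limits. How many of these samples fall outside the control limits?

1

Compare each point to [49.077, 51.071]: sample 5 = 51.731 > UCL.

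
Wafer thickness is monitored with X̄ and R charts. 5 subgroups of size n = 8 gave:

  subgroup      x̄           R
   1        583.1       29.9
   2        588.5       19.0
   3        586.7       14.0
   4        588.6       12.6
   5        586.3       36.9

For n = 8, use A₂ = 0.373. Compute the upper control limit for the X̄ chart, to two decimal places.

595.03

X̄̄ = (583.1 + 588.5 + 586.7 + 588.6 + 586.3) / 5 = 2933.2000 / 5 = 586.6400
R̄ = (29.9 + 19.0 + 14.0 + 12.6 + 36.9) / 5 = 112.4000 / 5 = 22.4800
UCL = X̄̄ + A₂·R̄ = 586.6400 + 0.373 × 22.4800 = 595.0250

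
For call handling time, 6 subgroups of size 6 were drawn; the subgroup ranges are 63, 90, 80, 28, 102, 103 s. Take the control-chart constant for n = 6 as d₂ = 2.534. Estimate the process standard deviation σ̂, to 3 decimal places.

30.650

R̄ = (63 + 90 + 80 + 28 + 102 + 103) / 6 = 77.6667
σ̂ = R̄ / d₂ = 77.6667 / 2.534 = 30.6498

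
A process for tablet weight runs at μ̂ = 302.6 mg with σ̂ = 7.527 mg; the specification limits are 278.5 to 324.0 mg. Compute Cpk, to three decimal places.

Cpu = (USL − μ̂) / (3σ̂) = (324.0 − 302.6) / (3 × 7.527) = 0.9477; Cpl = (μ̂ − LSL) / (3σ̂) = (302.6 − 278.5) / (3 × 7.527) = 1.0673; Cpk = min(Cpu, Cpl) = 0.9477

0.948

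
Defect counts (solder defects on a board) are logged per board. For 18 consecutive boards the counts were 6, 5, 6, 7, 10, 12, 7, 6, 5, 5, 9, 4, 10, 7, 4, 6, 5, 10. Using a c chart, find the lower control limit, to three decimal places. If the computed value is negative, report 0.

c̄ = (6 + 5 + 6 + 7 + 10 + 12 + 7 + 6 + 5 + 5 + 9 + 4 + 10 + 7 + 4 + 6 + 5 + 10) / 18 = 124 / 18 = 6.8889
LCL = c̄ − 3√c̄ = 6.8889 − 3 × 2.6247 = -0.9851 → 0 (cannot be negative)

0.000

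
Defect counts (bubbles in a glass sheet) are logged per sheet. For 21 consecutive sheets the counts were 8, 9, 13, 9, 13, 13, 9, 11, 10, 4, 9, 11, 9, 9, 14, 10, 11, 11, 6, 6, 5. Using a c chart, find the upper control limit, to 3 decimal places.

c̄ = (8 + 9 + 13 + 9 + 13 + 13 + 9 + 11 + 10 + 4 + 9 + 11 + 9 + 9 + 14 + 10 + 11 + 11 + 6 + 6 + 5) / 21 = 200 / 21 = 9.5238
UCL = c̄ + 3√c̄ = 9.5238 + 3 × √9.5238 = 9.5238 + 3 × 3.0861 = 18.7820

18.782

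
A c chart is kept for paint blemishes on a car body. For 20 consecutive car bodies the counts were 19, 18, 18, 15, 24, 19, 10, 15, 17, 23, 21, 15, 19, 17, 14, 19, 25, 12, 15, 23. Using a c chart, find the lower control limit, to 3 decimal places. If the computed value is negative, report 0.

c̄ = (19 + 18 + 18 + 15 + 24 + 19 + 10 + 15 + 17 + 23 + 21 + 15 + 19 + 17 + 14 + 19 + 25 + 12 + 15 + 23) / 20 = 358 / 20 = 17.9000
LCL = c̄ − 3√c̄ = 17.9000 − 3 × 4.2308 = 5.2075

5.207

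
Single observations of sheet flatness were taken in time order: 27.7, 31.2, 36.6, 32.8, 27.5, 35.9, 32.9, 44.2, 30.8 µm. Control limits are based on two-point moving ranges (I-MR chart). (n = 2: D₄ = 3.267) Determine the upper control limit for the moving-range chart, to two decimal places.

22.09

Moving ranges: 3.5, 5.4, 3.8, 5.3, 8.4, 3.0, 11.3, 13.4; M̄R̄ = 54.1000 / 8 = 6.7625
UCL_MR = D₄·M̄R̄ = 3.267 × 6.7625 = 22.0931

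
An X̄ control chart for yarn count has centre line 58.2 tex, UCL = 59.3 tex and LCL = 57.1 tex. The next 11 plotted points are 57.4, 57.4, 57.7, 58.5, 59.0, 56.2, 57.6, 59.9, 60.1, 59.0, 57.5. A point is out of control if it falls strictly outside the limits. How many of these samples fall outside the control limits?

Compare each point to [57.1, 59.3]: sample 6 = 56.2 < LCL; sample 8 = 59.9 > UCL; sample 9 = 60.1 > UCL.

3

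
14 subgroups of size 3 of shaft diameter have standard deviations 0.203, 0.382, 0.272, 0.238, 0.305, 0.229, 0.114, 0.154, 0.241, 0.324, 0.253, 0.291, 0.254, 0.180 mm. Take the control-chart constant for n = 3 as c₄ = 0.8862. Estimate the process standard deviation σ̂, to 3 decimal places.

s̄ = (0.203 + 0.382 + 0.272 + 0.238 + 0.305 + 0.229 + 0.114 + 0.154 + 0.241 + 0.324 + 0.253 + 0.291 + 0.254 + 0.180) / 14 = 0.2457
σ̂ = s̄ / c₄ = 0.2457 / 0.8862 = 0.2773

0.277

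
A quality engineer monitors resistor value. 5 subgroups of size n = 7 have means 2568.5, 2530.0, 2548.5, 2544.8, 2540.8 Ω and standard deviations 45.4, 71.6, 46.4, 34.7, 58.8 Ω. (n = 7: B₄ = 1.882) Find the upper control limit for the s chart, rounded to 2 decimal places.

s̄ = (45.4 + 71.6 + 46.4 + 34.7 + 58.8) / 5 = 51.3800
UCL_s = B₄·s̄ = 1.882 × 51.3800 = 96.6972

96.70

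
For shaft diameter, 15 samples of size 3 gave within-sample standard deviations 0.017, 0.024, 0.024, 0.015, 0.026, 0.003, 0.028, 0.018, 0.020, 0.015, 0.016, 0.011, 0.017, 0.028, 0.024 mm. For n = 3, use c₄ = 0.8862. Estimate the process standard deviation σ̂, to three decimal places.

s̄ = (0.017 + 0.024 + 0.024 + 0.015 + 0.026 + 0.003 + 0.028 + 0.018 + 0.020 + 0.015 + 0.016 + 0.011 + 0.017 + 0.028 + 0.024) / 15 = 0.0191
σ̂ = s̄ / c₄ = 0.0191 / 0.8862 = 0.0215

0.022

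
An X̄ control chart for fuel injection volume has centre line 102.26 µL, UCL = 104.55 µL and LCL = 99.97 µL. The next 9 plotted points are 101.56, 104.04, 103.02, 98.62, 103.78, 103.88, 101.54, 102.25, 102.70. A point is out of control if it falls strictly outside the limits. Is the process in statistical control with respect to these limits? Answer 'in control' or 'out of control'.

Compare each point to [99.97, 104.55]: sample 4 = 98.62 < LCL.

out of control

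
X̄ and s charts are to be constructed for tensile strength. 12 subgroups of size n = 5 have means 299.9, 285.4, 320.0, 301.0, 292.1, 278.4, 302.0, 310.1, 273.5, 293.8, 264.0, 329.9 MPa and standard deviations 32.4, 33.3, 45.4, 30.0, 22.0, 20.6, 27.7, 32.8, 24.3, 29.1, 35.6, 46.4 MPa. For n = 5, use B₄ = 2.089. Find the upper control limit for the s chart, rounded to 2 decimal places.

66.08

s̄ = (32.4 + 33.3 + 45.4 + 30.0 + 22.0 + 20.6 + 27.7 + 32.8 + 24.3 + 29.1 + 35.6 + 46.4) / 12 = 31.6333
UCL_s = B₄·s̄ = 2.089 × 31.6333 = 66.0820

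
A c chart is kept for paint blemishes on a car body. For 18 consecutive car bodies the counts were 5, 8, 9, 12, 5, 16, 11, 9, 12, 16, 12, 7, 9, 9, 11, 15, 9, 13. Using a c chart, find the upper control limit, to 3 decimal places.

c̄ = (5 + 8 + 9 + 12 + 5 + 16 + 11 + 9 + 12 + 16 + 12 + 7 + 9 + 9 + 11 + 15 + 9 + 13) / 18 = 188 / 18 = 10.4444
UCL = c̄ + 3√c̄ = 10.4444 + 3 × √10.4444 = 10.4444 + 3 × 3.2318 = 20.1398

20.140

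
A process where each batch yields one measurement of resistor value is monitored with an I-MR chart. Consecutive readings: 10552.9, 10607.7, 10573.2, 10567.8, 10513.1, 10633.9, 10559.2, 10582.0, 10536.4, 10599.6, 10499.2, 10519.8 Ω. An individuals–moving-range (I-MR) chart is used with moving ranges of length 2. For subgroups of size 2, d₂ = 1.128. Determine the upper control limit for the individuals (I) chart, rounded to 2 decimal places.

X̄ = (10552.9 + 10607.7 + 10573.2 + 10567.8 + 10513.1 + 10633.9 + 10559.2 + 10582.0 + 10536.4 + 10599.6 + 10499.2 + 10519.8) / 12 = 10562.0667
Moving ranges: 54.8, 34.5, 5.4, 54.7, 120.8, 74.7, 22.8, 45.6, 63.2, 100.4, 20.6; M̄R̄ = 597.5000 / 11 = 54.3182
UCL = X̄ + 3·M̄R̄/d₂ = 10562.0667 + 3 × 54.3182 / 1.128 = 10706.5299

10706.53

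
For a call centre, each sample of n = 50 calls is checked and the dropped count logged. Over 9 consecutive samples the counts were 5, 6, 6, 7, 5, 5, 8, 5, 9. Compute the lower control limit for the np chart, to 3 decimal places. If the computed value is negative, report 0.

p̄ = Σdᵢ / (k·n) = 56 / (9 × 50) = 0.12444
LCL = np̄ − 3·√(np̄(1−p̄)) = 6.2222 − 3 × 2.3341 = -0.7800 → 0 (negative, so LCL = 0)

0.000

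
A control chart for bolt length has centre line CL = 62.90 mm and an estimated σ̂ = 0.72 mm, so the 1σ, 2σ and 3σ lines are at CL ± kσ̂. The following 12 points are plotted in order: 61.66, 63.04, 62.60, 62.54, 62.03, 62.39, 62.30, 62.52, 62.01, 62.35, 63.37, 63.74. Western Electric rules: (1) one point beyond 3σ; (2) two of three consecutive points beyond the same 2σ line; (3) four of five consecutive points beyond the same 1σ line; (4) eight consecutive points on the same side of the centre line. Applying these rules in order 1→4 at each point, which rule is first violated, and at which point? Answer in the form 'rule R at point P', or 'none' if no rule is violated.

rule 4 at point 10

Zone of each point (C = within 1σ̂, B = 1σ̂–2σ̂, A = 2σ̂–3σ̂, * = beyond 3σ̂; sign = side of CL): 1:-B, 2:+C, 3:-C, 4:-C, 5:-B, 6:-C, 7:-C, 8:-C, 9:-B, 10:-C, 11:+C, 12:+B
Rule 4 (eight consecutive points on the same side of the centre line) is satisfied at point 10.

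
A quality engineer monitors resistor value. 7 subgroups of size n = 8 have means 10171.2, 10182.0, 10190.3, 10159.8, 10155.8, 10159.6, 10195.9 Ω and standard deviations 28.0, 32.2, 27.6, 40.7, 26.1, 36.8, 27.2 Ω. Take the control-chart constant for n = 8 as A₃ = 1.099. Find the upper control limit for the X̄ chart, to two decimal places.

X̄̄ = (10171.2 + 10182.0 + 10190.3 + 10159.8 + 10155.8 + 10159.6 + 10195.9) / 7 = 10173.5143
s̄ = (28.0 + 32.2 + 27.6 + 40.7 + 26.1 + 36.8 + 27.2) / 7 = 31.2286
UCL = X̄̄ + A₃·s̄ = 10173.5143 + 1.099 × 31.2286 = 10207.8345

10207.83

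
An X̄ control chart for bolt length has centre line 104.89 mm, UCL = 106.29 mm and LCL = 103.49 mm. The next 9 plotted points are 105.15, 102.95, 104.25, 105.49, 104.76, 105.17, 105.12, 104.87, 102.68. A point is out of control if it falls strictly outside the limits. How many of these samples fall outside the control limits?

2

Compare each point to [103.49, 106.29]: sample 2 = 102.95 < LCL; sample 9 = 102.68 < LCL.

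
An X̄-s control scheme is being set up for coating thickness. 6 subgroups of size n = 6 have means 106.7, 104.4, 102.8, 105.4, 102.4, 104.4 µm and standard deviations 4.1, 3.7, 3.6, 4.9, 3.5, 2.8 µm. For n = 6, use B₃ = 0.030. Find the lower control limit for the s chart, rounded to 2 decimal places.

s̄ = (4.1 + 3.7 + 3.6 + 4.9 + 3.5 + 2.8) / 6 = 3.7667
LCL_s = B₃·s̄ = 0.030 × 3.7667 = 0.1130

0.11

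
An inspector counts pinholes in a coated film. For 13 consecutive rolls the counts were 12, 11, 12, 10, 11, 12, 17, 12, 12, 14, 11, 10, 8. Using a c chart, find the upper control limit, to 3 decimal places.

c̄ = (12 + 11 + 12 + 10 + 11 + 12 + 17 + 12 + 12 + 14 + 11 + 10 + 8) / 13 = 152 / 13 = 11.6923
UCL = c̄ + 3√c̄ = 11.6923 + 3 × √11.6923 = 11.6923 + 3 × 3.4194 = 21.9505

21.951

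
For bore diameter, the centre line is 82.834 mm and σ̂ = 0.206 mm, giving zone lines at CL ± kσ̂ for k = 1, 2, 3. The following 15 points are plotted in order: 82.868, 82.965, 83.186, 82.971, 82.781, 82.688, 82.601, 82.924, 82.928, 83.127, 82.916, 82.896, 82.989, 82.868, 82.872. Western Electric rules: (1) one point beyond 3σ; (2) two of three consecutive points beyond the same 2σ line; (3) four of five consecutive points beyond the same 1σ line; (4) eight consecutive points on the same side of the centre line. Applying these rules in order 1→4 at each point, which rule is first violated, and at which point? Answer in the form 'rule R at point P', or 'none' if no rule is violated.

rule 4 at point 15

Zone of each point (C = within 1σ̂, B = 1σ̂–2σ̂, A = 2σ̂–3σ̂, * = beyond 3σ̂; sign = side of CL): 1:+C, 2:+C, 3:+B, 4:+C, 5:-C, 6:-C, 7:-B, 8:+C, 9:+C, 10:+B, 11:+C, 12:+C, 13:+C, 14:+C, 15:+C
Rule 4 (eight consecutive points on the same side of the centre line) is satisfied at point 15.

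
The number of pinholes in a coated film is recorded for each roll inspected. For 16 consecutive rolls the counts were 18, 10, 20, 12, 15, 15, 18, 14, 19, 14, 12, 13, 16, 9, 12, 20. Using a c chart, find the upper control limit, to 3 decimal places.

c̄ = (18 + 10 + 20 + 12 + 15 + 15 + 18 + 14 + 19 + 14 + 12 + 13 + 16 + 9 + 12 + 20) / 16 = 237 / 16 = 14.8125
UCL = c̄ + 3√c̄ = 14.8125 + 3 × √14.8125 = 14.8125 + 3 × 3.8487 = 26.3586

26.359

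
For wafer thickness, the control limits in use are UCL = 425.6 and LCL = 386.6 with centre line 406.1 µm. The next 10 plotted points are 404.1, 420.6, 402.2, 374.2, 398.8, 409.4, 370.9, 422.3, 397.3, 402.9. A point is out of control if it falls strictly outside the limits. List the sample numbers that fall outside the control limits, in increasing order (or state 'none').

4, 7

Compare each point to [386.6, 425.6]: sample 4 = 374.2 < LCL; sample 7 = 370.9 < LCL.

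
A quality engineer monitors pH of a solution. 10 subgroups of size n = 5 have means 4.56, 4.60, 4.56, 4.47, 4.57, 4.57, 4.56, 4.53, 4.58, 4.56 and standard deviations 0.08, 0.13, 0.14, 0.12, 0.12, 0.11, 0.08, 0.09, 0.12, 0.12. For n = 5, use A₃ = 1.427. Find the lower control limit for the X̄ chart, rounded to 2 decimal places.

X̄̄ = (4.56 + 4.60 + 4.56 + 4.47 + 4.57 + 4.57 + 4.56 + 4.53 + 4.58 + 4.56) / 10 = 4.5560
s̄ = (0.08 + 0.13 + 0.14 + 0.12 + 0.12 + 0.11 + 0.08 + 0.09 + 0.12 + 0.12) / 10 = 0.1110
LCL = X̄̄ − A₃·s̄ = 4.5560 − 1.427 × 0.1110 = 4.3976

4.40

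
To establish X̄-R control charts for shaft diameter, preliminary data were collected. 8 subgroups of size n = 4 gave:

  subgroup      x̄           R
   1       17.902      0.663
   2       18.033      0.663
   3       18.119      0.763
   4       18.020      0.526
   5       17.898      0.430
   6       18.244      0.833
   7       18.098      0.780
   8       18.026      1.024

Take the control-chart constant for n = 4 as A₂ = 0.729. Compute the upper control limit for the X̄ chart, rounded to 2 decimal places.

X̄̄ = (17.902 + 18.033 + 18.119 + 18.020 + 17.898 + 18.244 + 18.098 + 18.026) / 8 = 144.3400 / 8 = 18.0425
R̄ = (0.663 + 0.663 + 0.763 + 0.526 + 0.430 + 0.833 + 0.780 + 1.024) / 8 = 5.6820 / 8 = 0.7103
UCL = X̄̄ + A₂·R̄ = 18.0425 + 0.729 × 0.7103 = 18.5603

18.56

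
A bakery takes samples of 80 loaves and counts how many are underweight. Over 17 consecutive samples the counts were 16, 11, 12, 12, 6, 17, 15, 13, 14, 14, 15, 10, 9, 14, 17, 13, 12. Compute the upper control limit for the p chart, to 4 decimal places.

0.2853

p̄ = Σdᵢ / (k·n) = 220 / (17 × 80) = 0.16176
UCL = p̄ + 3·√(p̄(1−p̄)/n) = 0.16176 + 3 × √(0.16176×0.83824/80) = 0.16176 + 3 × 0.04117 = 0.28527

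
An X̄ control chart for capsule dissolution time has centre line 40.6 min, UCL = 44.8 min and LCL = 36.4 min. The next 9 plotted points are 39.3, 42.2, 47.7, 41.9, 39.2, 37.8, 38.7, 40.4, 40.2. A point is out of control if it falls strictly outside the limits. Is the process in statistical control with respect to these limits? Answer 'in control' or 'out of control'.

Compare each point to [36.4, 44.8]: sample 3 = 47.7 > UCL.

out of control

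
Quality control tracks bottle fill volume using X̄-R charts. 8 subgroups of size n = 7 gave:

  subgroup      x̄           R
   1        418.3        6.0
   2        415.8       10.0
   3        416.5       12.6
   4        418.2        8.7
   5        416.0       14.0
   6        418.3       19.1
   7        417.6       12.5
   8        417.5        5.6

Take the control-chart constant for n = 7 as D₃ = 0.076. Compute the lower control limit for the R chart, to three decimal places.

0.841

R̄ = (6.0 + 10.0 + 12.6 + 8.7 + 14.0 + 19.1 + 12.5 + 5.6) / 8 = 88.5000 / 8 = 11.0625
LCL_R = D₃·R̄ = 0.076 × 11.0625 = 0.8407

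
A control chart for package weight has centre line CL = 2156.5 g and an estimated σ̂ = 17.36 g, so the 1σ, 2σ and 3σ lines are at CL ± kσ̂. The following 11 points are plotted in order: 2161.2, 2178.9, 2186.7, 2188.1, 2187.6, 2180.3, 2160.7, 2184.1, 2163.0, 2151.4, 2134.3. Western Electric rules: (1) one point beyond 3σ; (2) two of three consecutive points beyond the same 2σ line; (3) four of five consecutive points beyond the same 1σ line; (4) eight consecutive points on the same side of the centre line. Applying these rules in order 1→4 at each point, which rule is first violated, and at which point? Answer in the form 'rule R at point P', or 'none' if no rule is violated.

rule 3 at point 5

Zone of each point (C = within 1σ̂, B = 1σ̂–2σ̂, A = 2σ̂–3σ̂, * = beyond 3σ̂; sign = side of CL): 1:+C, 2:+B, 3:+B, 4:+B, 5:+B, 6:+B, 7:+C, 8:+B, 9:+C, 10:-C, 11:-B
Rule 3 (four of five consecutive points beyond the same 1σ limit) is satisfied at point 5.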